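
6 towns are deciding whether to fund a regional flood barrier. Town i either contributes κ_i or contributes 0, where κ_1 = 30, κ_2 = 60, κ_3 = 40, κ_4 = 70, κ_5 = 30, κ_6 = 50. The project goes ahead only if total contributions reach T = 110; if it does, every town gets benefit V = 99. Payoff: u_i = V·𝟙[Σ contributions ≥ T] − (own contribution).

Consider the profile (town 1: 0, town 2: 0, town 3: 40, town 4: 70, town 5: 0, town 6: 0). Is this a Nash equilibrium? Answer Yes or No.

Total = 110 ≥ 110: provided.
Town 1 (pledges 0, payoff 99): pledging 30 → total 140, payoff 69. No gain.
Town 2 (pledges 0, payoff 99): pledging 60 → total 170, payoff 39. No gain.
Town 3 (pledges 40, payoff 59): dropping to 0 → total 70, payoff 0. No gain.
Town 4 (pledges 70, payoff 29): dropping to 0 → total 40, payoff 0. No gain.
Town 5 (pledges 0, payoff 99): pledging 30 → total 140, payoff 69. No gain.
Town 6 (pledges 0, payoff 99): pledging 50 → total 160, payoff 49. No gain.

Yes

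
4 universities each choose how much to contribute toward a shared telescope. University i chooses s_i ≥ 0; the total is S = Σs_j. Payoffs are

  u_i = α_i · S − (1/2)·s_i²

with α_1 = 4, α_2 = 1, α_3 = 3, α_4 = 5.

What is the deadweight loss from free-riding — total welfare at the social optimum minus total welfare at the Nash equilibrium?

194.5

University i's FOC: ∂u_i/∂s_i = α_i − s_i = 0, so s_i* = α_i.
NE contributions = (4, 1, 3, 5); S = 13.
W^NE = (Σα)·S − ½Σα_i² = 13² − ½·51 = 143.5.
Planner sets s_i = Σα_j = 13 for every i, so S^SO = 4·13 = 52.
W^SO = (Σα)·S^SO − ½·4·(Σα)² = (4/2)·13² = 338.
Deadweight loss = W^SO − W^NE = 194.5.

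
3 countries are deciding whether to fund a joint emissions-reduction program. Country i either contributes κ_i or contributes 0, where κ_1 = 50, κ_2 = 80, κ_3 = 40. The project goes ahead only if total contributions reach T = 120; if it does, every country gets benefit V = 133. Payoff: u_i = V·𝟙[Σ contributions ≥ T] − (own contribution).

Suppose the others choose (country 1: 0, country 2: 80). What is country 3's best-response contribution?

Others' total = 80. Contributing 40 brings total to 120 ≥ 120: gain V − κ_3 = 93.
Best response: 40.

40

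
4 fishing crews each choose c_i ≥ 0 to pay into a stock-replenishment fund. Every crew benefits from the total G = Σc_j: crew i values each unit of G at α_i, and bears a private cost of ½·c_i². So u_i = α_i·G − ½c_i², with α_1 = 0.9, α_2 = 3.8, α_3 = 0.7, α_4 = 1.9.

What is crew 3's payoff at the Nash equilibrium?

Crew i's FOC: ∂u_i/∂c_i = α_i − c_i = 0, so c_i* = α_i.
NE contributions = (0.9, 3.8, 0.7, 1.9); G = 7.3.
u_3 = α_3·G − ½·(c_3)² = 0.7·7.3 − ½·0.7² = 4.865.

4.865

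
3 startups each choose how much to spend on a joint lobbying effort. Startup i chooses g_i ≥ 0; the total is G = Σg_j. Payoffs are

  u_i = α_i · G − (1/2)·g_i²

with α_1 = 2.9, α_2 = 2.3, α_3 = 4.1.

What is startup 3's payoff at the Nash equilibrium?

Startup i's FOC: ∂u_i/∂g_i = α_i − g_i = 0, so g_i* = α_i.
NE contributions = (2.9, 2.3, 4.1); G = 9.3.
u_3 = α_3·G − ½·(g_3)² = 4.1·9.3 − ½·4.1² = 29.725.

29.725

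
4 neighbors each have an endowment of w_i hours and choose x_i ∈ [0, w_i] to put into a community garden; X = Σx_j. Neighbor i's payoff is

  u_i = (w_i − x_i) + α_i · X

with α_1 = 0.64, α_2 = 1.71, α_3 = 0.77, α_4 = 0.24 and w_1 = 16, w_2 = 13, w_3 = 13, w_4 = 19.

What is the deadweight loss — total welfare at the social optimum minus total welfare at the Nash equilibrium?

∂u_i/∂x_i = α_i − 1, so neighbor i contributes w_i if α_i > 1, else 0.
α_i > 1 for i ∈ {2}; NE contributions (0, 13, 0, 0), X = 13.
W^NE = Σw_i − X^NE + (Σα_i)·X^NE = 61 + 2.36·13 = 91.68.
Planner: ∂(Σu_j)/∂x_i = Σα_j − 1 = 2.36 > 0, so everyone contributes w_i; X^SO = 61, W^SO = 61 + 2.36·61 = 204.96.
Deadweight loss = 113.28.

113.28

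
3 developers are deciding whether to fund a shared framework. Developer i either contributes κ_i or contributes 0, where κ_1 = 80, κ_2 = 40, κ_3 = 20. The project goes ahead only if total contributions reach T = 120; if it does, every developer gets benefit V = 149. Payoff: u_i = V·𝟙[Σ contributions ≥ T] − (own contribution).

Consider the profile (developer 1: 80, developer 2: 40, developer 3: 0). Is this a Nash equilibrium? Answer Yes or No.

Yes

Total = 120 ≥ 120: provided.
Developer 1 (pledges 80, payoff 69): dropping to 0 → total 40, payoff 0. No gain.
Developer 2 (pledges 40, payoff 109): dropping to 0 → total 80, payoff 0. No gain.
Developer 3 (pledges 0, payoff 149): pledging 20 → total 140, payoff 129. No gain.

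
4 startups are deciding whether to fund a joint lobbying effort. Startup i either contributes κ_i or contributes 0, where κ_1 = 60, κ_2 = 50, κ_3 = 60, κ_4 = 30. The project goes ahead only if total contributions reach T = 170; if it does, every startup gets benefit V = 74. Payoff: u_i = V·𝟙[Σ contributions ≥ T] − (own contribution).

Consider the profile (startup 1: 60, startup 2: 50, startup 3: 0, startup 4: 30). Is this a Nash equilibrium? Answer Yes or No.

No

Total = 140 < 170: not provided.
Startup 1 (pledges 60, payoff -60): dropping to 0 → total 80, payoff 0. Profitable deviation.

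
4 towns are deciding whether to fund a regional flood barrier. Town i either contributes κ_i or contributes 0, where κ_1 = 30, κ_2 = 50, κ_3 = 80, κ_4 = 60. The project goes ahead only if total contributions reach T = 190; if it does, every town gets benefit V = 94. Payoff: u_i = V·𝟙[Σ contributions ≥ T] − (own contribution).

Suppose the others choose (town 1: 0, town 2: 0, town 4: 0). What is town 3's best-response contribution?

0

Others' total = 0. Even contributing 80 gives 80 < 190: no benefit either way.
Best response: 0.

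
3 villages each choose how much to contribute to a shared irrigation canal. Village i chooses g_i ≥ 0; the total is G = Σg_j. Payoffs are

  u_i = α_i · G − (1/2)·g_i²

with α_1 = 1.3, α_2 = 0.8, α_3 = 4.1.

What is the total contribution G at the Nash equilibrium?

6.2

Village i's FOC: ∂u_i/∂g_i = α_i − g_i = 0, so g_i* = α_i.
NE contributions = (1.3, 0.8, 4.1); G = 6.2.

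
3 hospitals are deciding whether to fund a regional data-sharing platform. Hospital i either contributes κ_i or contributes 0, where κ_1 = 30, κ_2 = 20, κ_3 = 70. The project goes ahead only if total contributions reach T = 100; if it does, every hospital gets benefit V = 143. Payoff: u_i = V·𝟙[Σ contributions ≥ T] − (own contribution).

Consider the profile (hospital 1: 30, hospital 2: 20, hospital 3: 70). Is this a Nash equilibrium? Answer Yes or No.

Total = 120 ≥ 100: provided.
Hospital 1 (pledges 30, payoff 113): dropping to 0 → total 90, payoff 0. No gain.
Hospital 2 (pledges 20, payoff 123): dropping to 0 → total 100, payoff 143. Profitable deviation.

No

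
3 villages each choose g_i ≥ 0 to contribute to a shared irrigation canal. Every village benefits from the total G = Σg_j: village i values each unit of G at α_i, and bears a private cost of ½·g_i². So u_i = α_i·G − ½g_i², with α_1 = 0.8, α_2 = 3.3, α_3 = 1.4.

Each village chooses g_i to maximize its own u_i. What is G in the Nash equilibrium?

Village i's FOC: ∂u_i/∂g_i = α_i − g_i = 0, so g_i* = α_i.
NE contributions = (0.8, 3.3, 1.4); G = 5.5.

5.5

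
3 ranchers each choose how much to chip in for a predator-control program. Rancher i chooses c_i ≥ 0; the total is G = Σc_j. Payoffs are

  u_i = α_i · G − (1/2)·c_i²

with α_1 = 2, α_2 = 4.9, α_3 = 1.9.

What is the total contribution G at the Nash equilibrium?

8.8

Rancher i's FOC: ∂u_i/∂c_i = α_i − c_i = 0, so c_i* = α_i.
NE contributions = (2, 4.9, 1.9); G = 8.8.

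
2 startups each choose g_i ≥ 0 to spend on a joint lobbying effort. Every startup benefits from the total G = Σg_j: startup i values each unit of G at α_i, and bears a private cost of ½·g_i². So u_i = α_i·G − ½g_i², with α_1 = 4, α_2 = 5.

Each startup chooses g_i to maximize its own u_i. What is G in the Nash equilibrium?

9

Startup i's FOC: ∂u_i/∂g_i = α_i − g_i = 0, so g_i* = α_i.
NE contributions = (4, 5); G = 9.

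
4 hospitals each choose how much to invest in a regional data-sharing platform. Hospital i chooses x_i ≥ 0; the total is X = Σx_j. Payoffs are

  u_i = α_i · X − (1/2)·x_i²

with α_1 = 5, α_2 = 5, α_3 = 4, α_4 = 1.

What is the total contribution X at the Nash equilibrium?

Hospital i's FOC: ∂u_i/∂x_i = α_i − x_i = 0, so x_i* = α_i.
NE contributions = (5, 5, 4, 1); X = 15.

15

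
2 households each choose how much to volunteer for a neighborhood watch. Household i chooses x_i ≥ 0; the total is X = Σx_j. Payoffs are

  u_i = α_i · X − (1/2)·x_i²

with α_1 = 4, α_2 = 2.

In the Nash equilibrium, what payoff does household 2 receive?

Household i's FOC: ∂u_i/∂x_i = α_i − x_i = 0, so x_i* = α_i.
NE contributions = (4, 2); X = 6.
u_2 = α_2·X − ½·(x_2)² = 2·6 − ½·2² = 10.

10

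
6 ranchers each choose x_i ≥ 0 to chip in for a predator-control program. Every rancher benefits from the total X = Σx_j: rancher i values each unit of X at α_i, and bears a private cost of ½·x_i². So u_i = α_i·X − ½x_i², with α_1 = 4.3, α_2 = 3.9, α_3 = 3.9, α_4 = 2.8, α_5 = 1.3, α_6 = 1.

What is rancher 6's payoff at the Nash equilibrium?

Rancher i's FOC: ∂u_i/∂x_i = α_i − x_i = 0, so x_i* = α_i.
NE contributions = (4.3, 3.9, 3.9, 2.8, 1.3, 1); X = 17.2.
u_6 = α_6·X − ½·(x_6)² = 1·17.2 − ½·1² = 16.7.

16.7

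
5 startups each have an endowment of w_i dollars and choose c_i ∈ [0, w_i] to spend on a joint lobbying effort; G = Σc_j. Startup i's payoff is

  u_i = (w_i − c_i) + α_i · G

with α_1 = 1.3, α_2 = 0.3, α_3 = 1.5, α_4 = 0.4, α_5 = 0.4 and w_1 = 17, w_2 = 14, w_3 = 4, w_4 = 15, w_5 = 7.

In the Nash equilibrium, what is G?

∂u_i/∂c_i = α_i − 1, so startup i contributes w_i if α_i > 1, else 0.
α_i > 1 for i ∈ {1, 3}; NE contributions (17, 0, 4, 0, 0), G = 21.

21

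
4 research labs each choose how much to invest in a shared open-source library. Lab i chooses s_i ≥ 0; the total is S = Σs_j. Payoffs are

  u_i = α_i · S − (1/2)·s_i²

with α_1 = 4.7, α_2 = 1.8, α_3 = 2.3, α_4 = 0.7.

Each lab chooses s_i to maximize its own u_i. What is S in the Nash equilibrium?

Lab i's FOC: ∂u_i/∂s_i = α_i − s_i = 0, so s_i* = α_i.
NE contributions = (4.7, 1.8, 2.3, 0.7); S = 9.5.

9.5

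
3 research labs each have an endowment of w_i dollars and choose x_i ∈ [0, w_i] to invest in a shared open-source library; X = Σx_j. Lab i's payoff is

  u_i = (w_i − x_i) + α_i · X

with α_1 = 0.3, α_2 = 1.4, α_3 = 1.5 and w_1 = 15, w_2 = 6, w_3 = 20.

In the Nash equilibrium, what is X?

∂u_i/∂x_i = α_i − 1, so lab i contributes w_i if α_i > 1, else 0.
α_i > 1 for i ∈ {2, 3}; NE contributions (0, 6, 20), X = 26.

26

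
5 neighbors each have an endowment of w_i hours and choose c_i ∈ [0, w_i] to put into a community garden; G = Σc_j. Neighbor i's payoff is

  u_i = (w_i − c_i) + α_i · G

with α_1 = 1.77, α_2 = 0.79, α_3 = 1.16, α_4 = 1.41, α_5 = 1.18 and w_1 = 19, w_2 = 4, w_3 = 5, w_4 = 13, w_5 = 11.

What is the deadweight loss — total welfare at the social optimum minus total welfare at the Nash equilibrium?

21.24

∂u_i/∂c_i = α_i − 1, so neighbor i contributes w_i if α_i > 1, else 0.
α_i > 1 for i ∈ {1, 3, 4, 5}; NE contributions (19, 0, 5, 13, 11), G = 48.
W^NE = Σw_i − G^NE + (Σα_i)·G^NE = 52 + 5.31·48 = 306.88.
Planner: ∂(Σu_j)/∂c_i = Σα_j − 1 = 5.31 > 0, so everyone contributes w_i; G^SO = 52, W^SO = 52 + 5.31·52 = 328.12.
Deadweight loss = 21.24.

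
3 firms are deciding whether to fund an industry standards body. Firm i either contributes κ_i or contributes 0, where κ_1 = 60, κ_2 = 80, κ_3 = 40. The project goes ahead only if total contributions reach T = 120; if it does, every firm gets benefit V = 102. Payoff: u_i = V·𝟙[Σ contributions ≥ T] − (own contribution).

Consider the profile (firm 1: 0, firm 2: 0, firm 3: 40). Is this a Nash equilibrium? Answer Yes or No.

Total = 40 < 120: not provided.
Firm 1 (pledges 0, payoff 0): pledging 60 → total 100, payoff -60. No gain.
Firm 2 (pledges 0, payoff 0): pledging 80 → total 120, payoff 22. Profitable deviation.

No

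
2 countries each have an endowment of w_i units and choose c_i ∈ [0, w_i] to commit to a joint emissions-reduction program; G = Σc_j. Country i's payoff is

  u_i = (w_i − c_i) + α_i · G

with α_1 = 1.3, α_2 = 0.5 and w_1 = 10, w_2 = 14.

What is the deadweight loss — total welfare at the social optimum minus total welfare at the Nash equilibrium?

11.2

∂u_i/∂c_i = α_i − 1, so country i contributes w_i if α_i > 1, else 0.
α_i > 1 for i ∈ {1}; NE contributions (10, 0), G = 10.
W^NE = Σw_i − G^NE + (Σα_i)·G^NE = 24 + 0.8·10 = 32.
Planner: ∂(Σu_j)/∂c_i = Σα_j − 1 = 0.8 > 0, so everyone contributes w_i; G^SO = 24, W^SO = 24 + 0.8·24 = 43.2.
Deadweight loss = 11.2.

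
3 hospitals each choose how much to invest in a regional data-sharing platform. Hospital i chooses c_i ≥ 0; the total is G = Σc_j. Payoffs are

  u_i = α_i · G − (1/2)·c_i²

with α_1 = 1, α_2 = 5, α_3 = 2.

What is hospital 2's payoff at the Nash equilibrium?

27.5

Hospital i's FOC: ∂u_i/∂c_i = α_i − c_i = 0, so c_i* = α_i.
NE contributions = (1, 5, 2); G = 8.
u_2 = α_2·G − ½·(c_2)² = 5·8 − ½·5² = 27.5.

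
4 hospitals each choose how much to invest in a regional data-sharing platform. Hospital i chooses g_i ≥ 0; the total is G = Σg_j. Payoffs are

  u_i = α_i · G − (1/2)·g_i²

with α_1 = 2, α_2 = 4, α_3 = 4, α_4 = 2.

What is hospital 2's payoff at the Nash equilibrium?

Hospital i's FOC: ∂u_i/∂g_i = α_i − g_i = 0, so g_i* = α_i.
NE contributions = (2, 4, 4, 2); G = 12.
u_2 = α_2·G − ½·(g_2)² = 4·12 − ½·4² = 40.

40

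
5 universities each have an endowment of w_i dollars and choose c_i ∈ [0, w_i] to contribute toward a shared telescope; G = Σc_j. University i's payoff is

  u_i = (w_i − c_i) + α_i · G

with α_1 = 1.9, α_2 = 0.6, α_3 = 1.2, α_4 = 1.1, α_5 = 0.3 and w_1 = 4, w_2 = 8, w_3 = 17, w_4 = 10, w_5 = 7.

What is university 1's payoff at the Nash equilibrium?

58.9

∂u_i/∂c_i = α_i − 1, so university i contributes w_i if α_i > 1, else 0.
α_i > 1 for i ∈ {1, 3, 4}; NE contributions (4, 0, 17, 10, 0), G = 31.
u_1 = (4 − 4) + 1.9·31 = 58.9.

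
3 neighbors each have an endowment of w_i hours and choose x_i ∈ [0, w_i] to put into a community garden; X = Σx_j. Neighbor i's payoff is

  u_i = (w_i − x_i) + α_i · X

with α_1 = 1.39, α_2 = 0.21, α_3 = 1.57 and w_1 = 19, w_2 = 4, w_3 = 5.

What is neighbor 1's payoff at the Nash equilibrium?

33.36

∂u_i/∂x_i = α_i − 1, so neighbor i contributes w_i if α_i > 1, else 0.
α_i > 1 for i ∈ {1, 3}; NE contributions (19, 0, 5), X = 24.
u_1 = (19 − 19) + 1.39·24 = 33.36.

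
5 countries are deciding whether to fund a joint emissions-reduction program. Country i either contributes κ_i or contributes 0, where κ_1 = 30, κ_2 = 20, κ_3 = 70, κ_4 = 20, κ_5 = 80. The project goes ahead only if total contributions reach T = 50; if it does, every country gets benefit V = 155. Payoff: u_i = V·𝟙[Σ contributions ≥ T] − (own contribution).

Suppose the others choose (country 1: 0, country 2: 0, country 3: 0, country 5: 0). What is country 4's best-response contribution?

0

Others' total = 0. Even contributing 20 gives 20 < 50: no benefit either way.
Best response: 0.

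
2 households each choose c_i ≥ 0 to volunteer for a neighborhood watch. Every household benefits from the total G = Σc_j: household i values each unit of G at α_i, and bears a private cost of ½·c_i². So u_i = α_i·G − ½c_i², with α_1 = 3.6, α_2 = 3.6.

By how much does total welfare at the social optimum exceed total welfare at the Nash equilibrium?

Household i's FOC: ∂u_i/∂c_i = α_i − c_i = 0, so c_i* = α_i.
NE contributions = (3.6, 3.6); G = 7.2.
W^NE = (Σα)·G − ½Σα_i² = 7.2² − ½·25.92 = 38.88.
Planner sets c_i = Σα_j = 7.2 for every i, so G^SO = 2·7.2 = 14.4.
W^SO = (Σα)·G^SO − ½·2·(Σα)² = (2/2)·7.2² = 51.84.
Deadweight loss = W^SO − W^NE = 12.96.

12.96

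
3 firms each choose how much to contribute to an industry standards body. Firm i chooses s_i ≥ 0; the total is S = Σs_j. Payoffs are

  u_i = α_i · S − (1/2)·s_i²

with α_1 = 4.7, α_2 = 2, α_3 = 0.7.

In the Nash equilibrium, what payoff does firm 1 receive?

23.735

Firm i's FOC: ∂u_i/∂s_i = α_i − s_i = 0, so s_i* = α_i.
NE contributions = (4.7, 2, 0.7); S = 7.4.
u_1 = α_1·S − ½·(s_1)² = 4.7·7.4 − ½·4.7² = 23.735.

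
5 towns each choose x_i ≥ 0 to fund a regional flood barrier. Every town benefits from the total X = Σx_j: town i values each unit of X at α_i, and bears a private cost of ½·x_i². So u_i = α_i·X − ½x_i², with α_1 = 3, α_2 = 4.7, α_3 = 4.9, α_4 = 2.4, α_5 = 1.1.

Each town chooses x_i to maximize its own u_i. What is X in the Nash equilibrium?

Town i's FOC: ∂u_i/∂x_i = α_i − x_i = 0, so x_i* = α_i.
NE contributions = (3, 4.7, 4.9, 2.4, 1.1); X = 16.1.

16.1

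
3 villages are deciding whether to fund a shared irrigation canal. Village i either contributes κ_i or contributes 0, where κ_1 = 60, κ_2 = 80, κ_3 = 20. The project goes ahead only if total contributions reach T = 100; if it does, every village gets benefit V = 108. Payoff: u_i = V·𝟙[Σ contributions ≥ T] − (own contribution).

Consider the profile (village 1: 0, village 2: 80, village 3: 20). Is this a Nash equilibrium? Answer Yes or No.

Yes

Total = 100 ≥ 100: provided.
Village 1 (pledges 0, payoff 108): pledging 60 → total 160, payoff 48. No gain.
Village 2 (pledges 80, payoff 28): dropping to 0 → total 20, payoff 0. No gain.
Village 3 (pledges 20, payoff 88): dropping to 0 → total 80, payoff 0. No gain.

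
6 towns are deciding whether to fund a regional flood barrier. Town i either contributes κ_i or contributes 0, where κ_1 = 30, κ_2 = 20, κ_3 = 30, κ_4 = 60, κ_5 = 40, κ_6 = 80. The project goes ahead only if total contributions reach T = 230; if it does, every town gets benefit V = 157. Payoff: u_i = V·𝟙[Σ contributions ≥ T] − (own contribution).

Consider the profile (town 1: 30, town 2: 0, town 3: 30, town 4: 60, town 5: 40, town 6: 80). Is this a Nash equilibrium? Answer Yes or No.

Yes

Total = 240 ≥ 230: provided.
Town 1 (pledges 30, payoff 127): dropping to 0 → total 210, payoff 0. No gain.
Town 2 (pledges 0, payoff 157): pledging 20 → total 260, payoff 137. No gain.
Town 3 (pledges 30, payoff 127): dropping to 0 → total 210, payoff 0. No gain.
Town 4 (pledges 60, payoff 97): dropping to 0 → total 180, payoff 0. No gain.
Town 5 (pledges 40, payoff 117): dropping to 0 → total 200, payoff 0. No gain.
Town 6 (pledges 80, payoff 77): dropping to 0 → total 160, payoff 0. No gain.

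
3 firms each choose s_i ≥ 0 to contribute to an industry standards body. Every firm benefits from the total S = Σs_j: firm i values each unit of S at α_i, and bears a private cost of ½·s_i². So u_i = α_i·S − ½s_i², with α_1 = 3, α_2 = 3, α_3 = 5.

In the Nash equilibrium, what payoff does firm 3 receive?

Firm i's FOC: ∂u_i/∂s_i = α_i − s_i = 0, so s_i* = α_i.
NE contributions = (3, 3, 5); S = 11.
u_3 = α_3·S − ½·(s_3)² = 5·11 − ½·5² = 42.5.

42.5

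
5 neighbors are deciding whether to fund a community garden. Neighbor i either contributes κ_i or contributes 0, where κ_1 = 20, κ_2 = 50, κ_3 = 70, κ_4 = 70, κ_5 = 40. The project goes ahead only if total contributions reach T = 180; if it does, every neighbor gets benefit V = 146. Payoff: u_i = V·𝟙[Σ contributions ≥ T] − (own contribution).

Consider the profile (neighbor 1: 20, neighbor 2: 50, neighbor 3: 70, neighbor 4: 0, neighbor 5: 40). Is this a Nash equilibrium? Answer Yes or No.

Yes

Total = 180 ≥ 180: provided.
Neighbor 1 (pledges 20, payoff 126): dropping to 0 → total 160, payoff 0. No gain.
Neighbor 2 (pledges 50, payoff 96): dropping to 0 → total 130, payoff 0. No gain.
Neighbor 3 (pledges 70, payoff 76): dropping to 0 → total 110, payoff 0. No gain.
Neighbor 4 (pledges 0, payoff 146): pledging 70 → total 250, payoff 76. No gain.
Neighbor 5 (pledges 40, payoff 106): dropping to 0 → total 140, payoff 0. No gain.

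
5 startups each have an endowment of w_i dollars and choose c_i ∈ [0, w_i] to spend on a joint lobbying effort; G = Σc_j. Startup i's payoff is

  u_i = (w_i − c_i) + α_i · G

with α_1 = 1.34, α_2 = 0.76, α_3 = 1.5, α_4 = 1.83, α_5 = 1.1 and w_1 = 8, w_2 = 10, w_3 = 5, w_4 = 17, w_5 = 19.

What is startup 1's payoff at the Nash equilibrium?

65.66

∂u_i/∂c_i = α_i − 1, so startup i contributes w_i if α_i > 1, else 0.
α_i > 1 for i ∈ {1, 3, 4, 5}; NE contributions (8, 0, 5, 17, 19), G = 49.
u_1 = (8 − 8) + 1.34·49 = 65.66.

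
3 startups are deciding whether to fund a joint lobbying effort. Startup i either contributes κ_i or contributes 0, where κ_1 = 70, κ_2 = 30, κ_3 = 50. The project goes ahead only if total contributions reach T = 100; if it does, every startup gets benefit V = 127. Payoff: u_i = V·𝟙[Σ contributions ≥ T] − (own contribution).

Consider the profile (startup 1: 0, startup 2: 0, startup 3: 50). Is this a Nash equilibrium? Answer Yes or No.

Total = 50 < 100: not provided.
Startup 1 (pledges 0, payoff 0): pledging 70 → total 120, payoff 57. Profitable deviation.

No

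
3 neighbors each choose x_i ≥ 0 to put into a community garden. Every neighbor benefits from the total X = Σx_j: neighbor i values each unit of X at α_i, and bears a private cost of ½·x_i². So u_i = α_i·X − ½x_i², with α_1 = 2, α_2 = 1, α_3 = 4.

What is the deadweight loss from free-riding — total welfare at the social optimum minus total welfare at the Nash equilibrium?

Neighbor i's FOC: ∂u_i/∂x_i = α_i − x_i = 0, so x_i* = α_i.
NE contributions = (2, 1, 4); X = 7.
W^NE = (Σα)·X − ½Σα_i² = 7² − ½·21 = 38.5.
Planner sets x_i = Σα_j = 7 for every i, so X^SO = 3·7 = 21.
W^SO = (Σα)·X^SO − ½·3·(Σα)² = (3/2)·7² = 73.5.
Deadweight loss = W^SO − W^NE = 35.

35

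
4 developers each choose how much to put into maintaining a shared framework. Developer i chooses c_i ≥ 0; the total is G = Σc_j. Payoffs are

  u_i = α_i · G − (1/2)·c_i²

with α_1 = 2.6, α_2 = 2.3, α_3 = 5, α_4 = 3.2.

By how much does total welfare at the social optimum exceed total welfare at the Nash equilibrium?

195.255

Developer i's FOC: ∂u_i/∂c_i = α_i − c_i = 0, so c_i* = α_i.
NE contributions = (2.6, 2.3, 5, 3.2); G = 13.1.
W^NE = (Σα)·G − ½Σα_i² = 13.1² − ½·47.29 = 147.965.
Planner sets c_i = Σα_j = 13.1 for every i, so G^SO = 4·13.1 = 52.4.
W^SO = (Σα)·G^SO − ½·4·(Σα)² = (4/2)·13.1² = 343.22.
Deadweight loss = W^SO − W^NE = 195.255.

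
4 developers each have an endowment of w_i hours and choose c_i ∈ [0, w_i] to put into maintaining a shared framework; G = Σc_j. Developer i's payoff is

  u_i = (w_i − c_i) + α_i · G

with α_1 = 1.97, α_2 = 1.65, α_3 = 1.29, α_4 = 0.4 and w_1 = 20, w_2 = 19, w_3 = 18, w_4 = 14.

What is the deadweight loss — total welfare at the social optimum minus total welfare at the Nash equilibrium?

∂u_i/∂c_i = α_i − 1, so developer i contributes w_i if α_i > 1, else 0.
α_i > 1 for i ∈ {1, 2, 3}; NE contributions (20, 19, 18, 0), G = 57.
W^NE = Σw_i − G^NE + (Σα_i)·G^NE = 71 + 4.31·57 = 316.67.
Planner: ∂(Σu_j)/∂c_i = Σα_j − 1 = 4.31 > 0, so everyone contributes w_i; G^SO = 71, W^SO = 71 + 4.31·71 = 377.01.
Deadweight loss = 60.34.

60.34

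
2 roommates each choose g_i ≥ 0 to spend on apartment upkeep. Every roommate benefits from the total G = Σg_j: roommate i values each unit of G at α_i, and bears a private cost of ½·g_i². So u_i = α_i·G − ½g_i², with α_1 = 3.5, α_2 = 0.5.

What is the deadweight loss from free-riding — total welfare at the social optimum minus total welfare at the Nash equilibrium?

6.25

Roommate i's FOC: ∂u_i/∂g_i = α_i − g_i = 0, so g_i* = α_i.
NE contributions = (3.5, 0.5); G = 4.
W^NE = (Σα)·G − ½Σα_i² = 4² − ½·12.5 = 9.75.
Planner sets g_i = Σα_j = 4 for every i, so G^SO = 2·4 = 8.
W^SO = (Σα)·G^SO − ½·2·(Σα)² = (2/2)·4² = 16.
Deadweight loss = W^SO − W^NE = 6.25.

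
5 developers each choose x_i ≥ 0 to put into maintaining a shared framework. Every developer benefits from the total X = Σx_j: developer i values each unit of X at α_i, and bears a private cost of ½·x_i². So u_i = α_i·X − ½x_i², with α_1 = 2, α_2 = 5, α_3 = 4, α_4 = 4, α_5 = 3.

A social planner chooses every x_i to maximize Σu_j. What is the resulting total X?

Planner FOC: ∂(Σu_j)/∂x_i = (Σα_j) − x_i = 0, so x_i^SO = Σα_j = 18 for every i; X^SO = 90.

90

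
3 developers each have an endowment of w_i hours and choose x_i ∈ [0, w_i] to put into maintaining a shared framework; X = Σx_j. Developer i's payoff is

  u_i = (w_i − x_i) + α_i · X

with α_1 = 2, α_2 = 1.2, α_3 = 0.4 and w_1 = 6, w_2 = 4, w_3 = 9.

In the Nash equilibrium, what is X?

10

∂u_i/∂x_i = α_i − 1, so developer i contributes w_i if α_i > 1, else 0.
α_i > 1 for i ∈ {1, 2}; NE contributions (6, 4, 0), X = 10.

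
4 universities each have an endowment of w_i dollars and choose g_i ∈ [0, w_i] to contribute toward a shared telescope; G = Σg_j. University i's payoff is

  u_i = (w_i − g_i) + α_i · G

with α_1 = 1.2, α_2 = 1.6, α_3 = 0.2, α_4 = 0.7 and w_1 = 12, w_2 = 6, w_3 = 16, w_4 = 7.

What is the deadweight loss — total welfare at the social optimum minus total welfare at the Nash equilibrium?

∂u_i/∂g_i = α_i − 1, so university i contributes w_i if α_i > 1, else 0.
α_i > 1 for i ∈ {1, 2}; NE contributions (12, 6, 0, 0), G = 18.
W^NE = Σw_i − G^NE + (Σα_i)·G^NE = 41 + 2.7·18 = 89.6.
Planner: ∂(Σu_j)/∂g_i = Σα_j − 1 = 2.7 > 0, so everyone contributes w_i; G^SO = 41, W^SO = 41 + 2.7·41 = 151.7.
Deadweight loss = 62.1.

62.1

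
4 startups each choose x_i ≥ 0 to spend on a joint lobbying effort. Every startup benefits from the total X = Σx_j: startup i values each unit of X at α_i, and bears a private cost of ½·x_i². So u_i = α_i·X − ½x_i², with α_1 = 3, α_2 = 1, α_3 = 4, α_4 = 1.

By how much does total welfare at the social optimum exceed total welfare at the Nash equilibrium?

Startup i's FOC: ∂u_i/∂x_i = α_i − x_i = 0, so x_i* = α_i.
NE contributions = (3, 1, 4, 1); X = 9.
W^NE = (Σα)·X − ½Σα_i² = 9² − ½·27 = 67.5.
Planner sets x_i = Σα_j = 9 for every i, so X^SO = 4·9 = 36.
W^SO = (Σα)·X^SO − ½·4·(Σα)² = (4/2)·9² = 162.
Deadweight loss = W^SO − W^NE = 94.5.

94.5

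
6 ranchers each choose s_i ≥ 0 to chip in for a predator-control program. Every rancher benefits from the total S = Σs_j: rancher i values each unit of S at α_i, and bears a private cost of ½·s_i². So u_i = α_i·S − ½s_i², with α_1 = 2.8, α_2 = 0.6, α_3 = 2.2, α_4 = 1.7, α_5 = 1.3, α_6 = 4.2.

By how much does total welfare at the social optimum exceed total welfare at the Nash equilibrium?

345.31

Rancher i's FOC: ∂u_i/∂s_i = α_i − s_i = 0, so s_i* = α_i.
NE contributions = (2.8, 0.6, 2.2, 1.7, 1.3, 4.2); S = 12.8.
W^NE = (Σα)·S − ½Σα_i² = 12.8² − ½·35.26 = 146.21.
Planner sets s_i = Σα_j = 12.8 for every i, so S^SO = 6·12.8 = 76.8.
W^SO = (Σα)·S^SO − ½·6·(Σα)² = (6/2)·12.8² = 491.52.
Deadweight loss = W^SO − W^NE = 345.31.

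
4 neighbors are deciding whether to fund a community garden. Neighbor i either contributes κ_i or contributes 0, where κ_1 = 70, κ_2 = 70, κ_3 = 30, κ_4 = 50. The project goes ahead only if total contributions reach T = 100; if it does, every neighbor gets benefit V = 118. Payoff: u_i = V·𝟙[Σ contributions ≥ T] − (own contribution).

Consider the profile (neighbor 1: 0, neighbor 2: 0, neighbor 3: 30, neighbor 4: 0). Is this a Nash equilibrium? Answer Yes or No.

Total = 30 < 100: not provided.
Neighbor 1 (pledges 0, payoff 0): pledging 70 → total 100, payoff 48. Profitable deviation.

No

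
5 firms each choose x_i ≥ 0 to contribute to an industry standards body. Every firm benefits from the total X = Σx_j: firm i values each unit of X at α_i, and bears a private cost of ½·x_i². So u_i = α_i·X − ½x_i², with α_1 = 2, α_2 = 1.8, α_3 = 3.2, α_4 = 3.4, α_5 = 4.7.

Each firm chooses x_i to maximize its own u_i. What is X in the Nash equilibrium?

15.1

Firm i's FOC: ∂u_i/∂x_i = α_i − x_i = 0, so x_i* = α_i.
NE contributions = (2, 1.8, 3.2, 3.4, 4.7); X = 15.1.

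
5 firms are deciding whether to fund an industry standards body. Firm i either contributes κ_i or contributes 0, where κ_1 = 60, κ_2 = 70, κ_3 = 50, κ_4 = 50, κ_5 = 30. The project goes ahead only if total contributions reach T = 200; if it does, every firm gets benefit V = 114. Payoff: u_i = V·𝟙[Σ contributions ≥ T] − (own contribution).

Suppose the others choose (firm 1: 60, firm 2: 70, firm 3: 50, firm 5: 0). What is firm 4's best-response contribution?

Others' total = 180. Contributing 50 brings total to 230 ≥ 200: gain V − κ_4 = 64.
Best response: 50.

50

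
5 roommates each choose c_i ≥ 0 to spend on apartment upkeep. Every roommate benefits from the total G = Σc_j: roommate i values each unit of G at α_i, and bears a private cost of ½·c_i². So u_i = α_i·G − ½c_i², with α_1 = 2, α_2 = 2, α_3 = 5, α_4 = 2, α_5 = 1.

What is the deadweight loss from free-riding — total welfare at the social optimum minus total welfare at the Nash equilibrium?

235

Roommate i's FOC: ∂u_i/∂c_i = α_i − c_i = 0, so c_i* = α_i.
NE contributions = (2, 2, 5, 2, 1); G = 12.
W^NE = (Σα)·G − ½Σα_i² = 12² − ½·38 = 125.
Planner sets c_i = Σα_j = 12 for every i, so G^SO = 5·12 = 60.
W^SO = (Σα)·G^SO − ½·5·(Σα)² = (5/2)·12² = 360.
Deadweight loss = W^SO − W^NE = 235.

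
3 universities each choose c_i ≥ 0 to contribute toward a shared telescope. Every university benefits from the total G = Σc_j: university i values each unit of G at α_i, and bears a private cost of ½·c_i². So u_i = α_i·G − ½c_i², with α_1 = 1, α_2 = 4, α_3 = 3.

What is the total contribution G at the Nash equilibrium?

8

University i's FOC: ∂u_i/∂c_i = α_i − c_i = 0, so c_i* = α_i.
NE contributions = (1, 4, 3); G = 8.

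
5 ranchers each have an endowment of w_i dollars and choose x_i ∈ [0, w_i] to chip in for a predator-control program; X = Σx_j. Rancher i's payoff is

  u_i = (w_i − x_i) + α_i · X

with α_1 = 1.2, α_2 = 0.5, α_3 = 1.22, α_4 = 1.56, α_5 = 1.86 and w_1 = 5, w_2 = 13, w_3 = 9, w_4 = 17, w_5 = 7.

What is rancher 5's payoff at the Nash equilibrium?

70.68

∂u_i/∂x_i = α_i − 1, so rancher i contributes w_i if α_i > 1, else 0.
α_i > 1 for i ∈ {1, 3, 4, 5}; NE contributions (5, 0, 9, 17, 7), X = 38.
u_5 = (7 − 7) + 1.86·38 = 70.68.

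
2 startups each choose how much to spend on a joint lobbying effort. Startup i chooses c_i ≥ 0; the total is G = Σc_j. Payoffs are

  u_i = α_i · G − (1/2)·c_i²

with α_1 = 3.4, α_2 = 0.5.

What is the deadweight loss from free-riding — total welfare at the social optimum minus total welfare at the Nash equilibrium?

5.905

Startup i's FOC: ∂u_i/∂c_i = α_i − c_i = 0, so c_i* = α_i.
NE contributions = (3.4, 0.5); G = 3.9.
W^NE = (Σα)·G − ½Σα_i² = 3.9² − ½·11.81 = 9.305.
Planner sets c_i = Σα_j = 3.9 for every i, so G^SO = 2·3.9 = 7.8.
W^SO = (Σα)·G^SO − ½·2·(Σα)² = (2/2)·3.9² = 15.21.
Deadweight loss = W^SO − W^NE = 5.905.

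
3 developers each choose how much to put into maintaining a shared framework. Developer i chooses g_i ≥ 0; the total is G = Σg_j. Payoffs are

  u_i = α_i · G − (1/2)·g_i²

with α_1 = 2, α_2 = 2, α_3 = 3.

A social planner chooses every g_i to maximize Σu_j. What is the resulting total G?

21

Planner FOC: ∂(Σu_j)/∂g_i = (Σα_j) − g_i = 0, so g_i^SO = Σα_j = 7 for every i; G^SO = 21.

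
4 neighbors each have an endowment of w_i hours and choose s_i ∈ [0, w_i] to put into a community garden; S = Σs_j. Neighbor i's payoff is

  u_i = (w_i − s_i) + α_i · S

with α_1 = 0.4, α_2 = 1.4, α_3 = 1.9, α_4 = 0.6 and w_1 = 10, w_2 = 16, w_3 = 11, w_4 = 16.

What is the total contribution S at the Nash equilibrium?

27

∂u_i/∂s_i = α_i − 1, so neighbor i contributes w_i if α_i > 1, else 0.
α_i > 1 for i ∈ {2, 3}; NE contributions (0, 16, 11, 0), S = 27.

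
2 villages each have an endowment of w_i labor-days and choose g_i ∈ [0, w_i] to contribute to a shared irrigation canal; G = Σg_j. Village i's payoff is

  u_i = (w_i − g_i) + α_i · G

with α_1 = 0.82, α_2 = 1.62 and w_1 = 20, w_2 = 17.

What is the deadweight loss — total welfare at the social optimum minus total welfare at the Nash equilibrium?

∂u_i/∂g_i = α_i − 1, so village i contributes w_i if α_i > 1, else 0.
α_i > 1 for i ∈ {2}; NE contributions (0, 17), G = 17.
W^NE = Σw_i − G^NE + (Σα_i)·G^NE = 37 + 1.44·17 = 61.48.
Planner: ∂(Σu_j)/∂g_i = Σα_j − 1 = 1.44 > 0, so everyone contributes w_i; G^SO = 37, W^SO = 37 + 1.44·37 = 90.28.
Deadweight loss = 28.8.

28.8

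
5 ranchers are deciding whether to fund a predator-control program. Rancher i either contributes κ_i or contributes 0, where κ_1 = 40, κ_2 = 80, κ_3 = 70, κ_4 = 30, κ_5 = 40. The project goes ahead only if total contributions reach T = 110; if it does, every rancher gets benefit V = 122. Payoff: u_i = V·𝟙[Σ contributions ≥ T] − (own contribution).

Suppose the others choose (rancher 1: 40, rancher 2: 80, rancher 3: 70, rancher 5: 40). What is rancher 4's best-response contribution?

Others' total = 230 ≥ 110; contributing adds cost 30 for no extra benefit.
Best response: 0.

0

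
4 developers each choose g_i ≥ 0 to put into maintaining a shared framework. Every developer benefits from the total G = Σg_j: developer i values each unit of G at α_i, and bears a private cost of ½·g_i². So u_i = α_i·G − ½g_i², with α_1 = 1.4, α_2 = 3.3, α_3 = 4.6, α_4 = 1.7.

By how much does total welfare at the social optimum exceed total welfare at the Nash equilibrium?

Developer i's FOC: ∂u_i/∂g_i = α_i − g_i = 0, so g_i* = α_i.
NE contributions = (1.4, 3.3, 4.6, 1.7); G = 11.
W^NE = (Σα)·G − ½Σα_i² = 11² − ½·36.9 = 102.55.
Planner sets g_i = Σα_j = 11 for every i, so G^SO = 4·11 = 44.
W^SO = (Σα)·G^SO − ½·4·(Σα)² = (4/2)·11² = 242.
Deadweight loss = W^SO − W^NE = 139.45.

139.45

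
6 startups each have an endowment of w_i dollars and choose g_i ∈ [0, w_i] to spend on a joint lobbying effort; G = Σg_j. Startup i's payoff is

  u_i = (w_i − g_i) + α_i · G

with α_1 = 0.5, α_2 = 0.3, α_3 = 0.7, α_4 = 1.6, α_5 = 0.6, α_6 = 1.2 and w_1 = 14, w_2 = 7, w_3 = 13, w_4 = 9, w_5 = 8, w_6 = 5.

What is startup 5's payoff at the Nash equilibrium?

16.4

∂u_i/∂g_i = α_i − 1, so startup i contributes w_i if α_i > 1, else 0.
α_i > 1 for i ∈ {4, 6}; NE contributions (0, 0, 0, 9, 0, 5), G = 14.
u_5 = (8 − 0) + 0.6·14 = 16.4.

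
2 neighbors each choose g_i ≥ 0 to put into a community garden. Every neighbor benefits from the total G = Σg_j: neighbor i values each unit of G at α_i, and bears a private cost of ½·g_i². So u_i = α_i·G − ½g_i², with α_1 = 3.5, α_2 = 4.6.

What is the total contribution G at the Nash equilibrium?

8.1

Neighbor i's FOC: ∂u_i/∂g_i = α_i − g_i = 0, so g_i* = α_i.
NE contributions = (3.5, 4.6); G = 8.1.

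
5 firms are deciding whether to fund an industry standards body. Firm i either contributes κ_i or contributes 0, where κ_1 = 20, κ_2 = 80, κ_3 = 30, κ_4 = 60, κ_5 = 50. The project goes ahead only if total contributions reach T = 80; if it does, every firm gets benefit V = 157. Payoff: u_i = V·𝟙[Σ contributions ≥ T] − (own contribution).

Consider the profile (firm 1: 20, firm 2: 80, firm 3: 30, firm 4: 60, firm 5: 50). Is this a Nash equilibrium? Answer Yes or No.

Total = 240 ≥ 80: provided.
Firm 1 (pledges 20, payoff 137): dropping to 0 → total 220, payoff 157. Profitable deviation.

No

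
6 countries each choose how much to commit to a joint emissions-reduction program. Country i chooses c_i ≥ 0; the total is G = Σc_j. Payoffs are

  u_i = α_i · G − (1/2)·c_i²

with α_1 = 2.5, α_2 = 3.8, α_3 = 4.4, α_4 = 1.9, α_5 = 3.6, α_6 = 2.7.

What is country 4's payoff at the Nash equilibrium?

34.105

Country i's FOC: ∂u_i/∂c_i = α_i − c_i = 0, so c_i* = α_i.
NE contributions = (2.5, 3.8, 4.4, 1.9, 3.6, 2.7); G = 18.9.
u_4 = α_4·G − ½·(c_4)² = 1.9·18.9 − ½·1.9² = 34.105.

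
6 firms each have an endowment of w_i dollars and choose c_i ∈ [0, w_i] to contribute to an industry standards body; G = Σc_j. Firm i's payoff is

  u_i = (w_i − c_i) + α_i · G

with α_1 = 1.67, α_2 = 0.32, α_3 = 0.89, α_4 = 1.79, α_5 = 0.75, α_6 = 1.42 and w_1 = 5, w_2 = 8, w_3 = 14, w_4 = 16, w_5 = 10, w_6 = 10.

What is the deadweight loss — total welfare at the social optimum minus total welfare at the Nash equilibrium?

∂u_i/∂c_i = α_i − 1, so firm i contributes w_i if α_i > 1, else 0.
α_i > 1 for i ∈ {1, 4, 6}; NE contributions (5, 0, 0, 16, 0, 10), G = 31.
W^NE = Σw_i − G^NE + (Σα_i)·G^NE = 63 + 5.84·31 = 244.04.
Planner: ∂(Σu_j)/∂c_i = Σα_j − 1 = 5.84 > 0, so everyone contributes w_i; G^SO = 63, W^SO = 63 + 5.84·63 = 430.92.
Deadweight loss = 186.88.

186.88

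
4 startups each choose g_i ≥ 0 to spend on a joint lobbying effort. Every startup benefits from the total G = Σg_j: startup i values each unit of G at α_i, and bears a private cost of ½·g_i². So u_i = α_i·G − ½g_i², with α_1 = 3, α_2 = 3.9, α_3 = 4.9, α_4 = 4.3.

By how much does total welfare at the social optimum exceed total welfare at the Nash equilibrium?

292.565

Startup i's FOC: ∂u_i/∂g_i = α_i − g_i = 0, so g_i* = α_i.
NE contributions = (3, 3.9, 4.9, 4.3); G = 16.1.
W^NE = (Σα)·G − ½Σα_i² = 16.1² − ½·66.71 = 225.855.
Planner sets g_i = Σα_j = 16.1 for every i, so G^SO = 4·16.1 = 64.4.
W^SO = (Σα)·G^SO − ½·4·(Σα)² = (4/2)·16.1² = 518.42.
Deadweight loss = W^SO − W^NE = 292.565.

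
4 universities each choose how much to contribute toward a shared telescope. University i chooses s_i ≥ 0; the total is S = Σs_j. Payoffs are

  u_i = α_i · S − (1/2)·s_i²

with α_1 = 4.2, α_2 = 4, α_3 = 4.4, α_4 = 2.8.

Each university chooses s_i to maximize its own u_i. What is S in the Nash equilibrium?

University i's FOC: ∂u_i/∂s_i = α_i − s_i = 0, so s_i* = α_i.
NE contributions = (4.2, 4, 4.4, 2.8); S = 15.4.

15.4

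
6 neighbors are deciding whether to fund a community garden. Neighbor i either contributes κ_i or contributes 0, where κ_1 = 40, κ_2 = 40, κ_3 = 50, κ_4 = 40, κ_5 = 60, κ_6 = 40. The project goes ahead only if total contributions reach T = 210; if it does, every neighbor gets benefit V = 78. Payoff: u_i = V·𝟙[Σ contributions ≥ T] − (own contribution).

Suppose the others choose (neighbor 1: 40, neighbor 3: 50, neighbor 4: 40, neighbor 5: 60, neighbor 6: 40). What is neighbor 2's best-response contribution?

0

Others' total = 230 ≥ 210; contributing adds cost 40 for no extra benefit.
Best response: 0.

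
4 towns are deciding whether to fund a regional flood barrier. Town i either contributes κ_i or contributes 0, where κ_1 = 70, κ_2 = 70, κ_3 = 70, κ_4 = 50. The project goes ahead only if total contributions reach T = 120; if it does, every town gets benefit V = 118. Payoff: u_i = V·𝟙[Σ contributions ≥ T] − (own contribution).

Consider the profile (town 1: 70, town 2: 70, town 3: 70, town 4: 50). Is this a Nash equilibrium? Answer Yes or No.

Total = 260 ≥ 120: provided.
Town 1 (pledges 70, payoff 48): dropping to 0 → total 190, payoff 118. Profitable deviation.

No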